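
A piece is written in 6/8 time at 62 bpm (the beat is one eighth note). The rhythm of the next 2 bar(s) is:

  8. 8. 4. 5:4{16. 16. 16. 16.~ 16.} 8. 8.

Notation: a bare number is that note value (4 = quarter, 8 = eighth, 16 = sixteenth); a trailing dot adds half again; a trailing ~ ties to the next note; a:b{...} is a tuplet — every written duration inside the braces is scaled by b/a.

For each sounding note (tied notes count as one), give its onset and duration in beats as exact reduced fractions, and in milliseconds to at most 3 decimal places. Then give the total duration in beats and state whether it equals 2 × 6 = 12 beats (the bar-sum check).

1) 0.0ms=0b +1451.613ms=3/2b
2) 1451.613ms=3/2b +1451.613ms=3/2b
3) 2903.226ms=3b +2903.226ms=3b
4) 5806.452ms=6b +580.645ms=3/5b
5) 6387.097ms=33/5b +580.645ms=3/5b
6) 6967.742ms=36/5b +580.645ms=3/5b
7) 7548.387ms=39/5b +1161.29ms=6/5b
8) 8709.677ms=9b +1451.613ms=3/2b
9) 10161.29ms=21/2b +1451.613ms=3/2b
Σ=12b of 12 (62bpm 6/8) — PASS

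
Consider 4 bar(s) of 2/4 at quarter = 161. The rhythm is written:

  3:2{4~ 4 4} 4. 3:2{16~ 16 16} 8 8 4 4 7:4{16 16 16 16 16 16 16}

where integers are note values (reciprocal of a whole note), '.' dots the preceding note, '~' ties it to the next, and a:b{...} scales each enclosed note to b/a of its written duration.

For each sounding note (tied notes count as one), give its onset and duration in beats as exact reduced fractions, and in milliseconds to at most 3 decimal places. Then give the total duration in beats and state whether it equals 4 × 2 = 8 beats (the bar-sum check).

1) 0.0ms=0b +496.894ms=4/3b
2) 496.894ms=4/3b +248.447ms=2/3b
3) 745.342ms=2b +559.006ms=3/2b
4) 1304.348ms=7/2b +124.224ms=1/3b
5) 1428.571ms=23/6b +62.112ms=1/6b
6) 1490.683ms=4b +186.335ms=1/2b
7) 1677.019ms=9/2b +186.335ms=1/2b
8) 1863.354ms=5b +372.671ms=1b
9) 2236.025ms=6b +372.671ms=1b
10) 2608.696ms=7b +53.239ms=1/7b
11) 2661.934ms=50/7b +53.239ms=1/7b
12) 2715.173ms=51/7b +53.239ms=1/7b
13) 2768.412ms=52/7b +53.239ms=1/7b
14) 2821.65ms=53/7b +53.239ms=1/7b
15) 2874.889ms=54/7b +53.239ms=1/7b
16) 2928.128ms=55/7b +53.239ms=1/7b
Σ=8b of 8 (161bpm 2/4) — PASS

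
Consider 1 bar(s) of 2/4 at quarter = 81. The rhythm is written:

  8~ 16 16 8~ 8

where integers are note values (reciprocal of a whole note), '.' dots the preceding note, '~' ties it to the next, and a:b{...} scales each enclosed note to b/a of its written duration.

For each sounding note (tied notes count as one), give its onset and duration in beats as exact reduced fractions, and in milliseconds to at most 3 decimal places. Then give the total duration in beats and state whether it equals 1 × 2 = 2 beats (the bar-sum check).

1) 0.0ms=0b +555.556ms=3/4b
2) 555.556ms=3/4b +185.185ms=1/4b
3) 740.741ms=1b +740.741ms=1b
Σ=2b of 2 (81bpm 2/4) — PASS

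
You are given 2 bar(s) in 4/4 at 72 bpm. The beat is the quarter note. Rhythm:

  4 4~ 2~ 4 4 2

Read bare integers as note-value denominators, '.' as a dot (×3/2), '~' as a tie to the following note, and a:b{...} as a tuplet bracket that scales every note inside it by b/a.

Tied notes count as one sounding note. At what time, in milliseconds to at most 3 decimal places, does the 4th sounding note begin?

1. 0.0ms @ 0 + 833.333ms (1)
2. 833.333ms @ 1 + 3333.333ms (4)
3. 4166.667ms @ 5 + 833.333ms (1)
4. 5000.0ms @ 6 + 1666.667ms (2)

note 4 onset = 6b = 5000.0ms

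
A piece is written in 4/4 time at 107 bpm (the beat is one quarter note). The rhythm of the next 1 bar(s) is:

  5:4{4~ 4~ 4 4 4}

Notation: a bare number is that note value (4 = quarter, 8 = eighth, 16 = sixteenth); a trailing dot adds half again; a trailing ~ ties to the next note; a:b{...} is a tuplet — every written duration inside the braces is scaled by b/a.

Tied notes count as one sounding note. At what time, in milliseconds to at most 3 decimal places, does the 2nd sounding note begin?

note 2 onset = 12/5b = 1345.794ms

1. 0.0ms @ 0 + 1345.794ms (12/5)
2. 1345.794ms @ 12/5 + 448.598ms (4/5)
3. 1794.393ms @ 16/5 + 448.598ms (4/5)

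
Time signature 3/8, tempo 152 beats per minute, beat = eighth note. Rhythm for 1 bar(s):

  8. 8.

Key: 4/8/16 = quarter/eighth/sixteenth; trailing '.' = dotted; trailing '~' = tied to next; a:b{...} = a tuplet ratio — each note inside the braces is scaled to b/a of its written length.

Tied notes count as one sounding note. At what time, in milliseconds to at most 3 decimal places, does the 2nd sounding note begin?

1. 0.0ms @ 0 + 592.105ms (3/2)
2. 592.105ms @ 3/2 + 592.105ms (3/2)

note 2 onset = 3/2b = 592.105ms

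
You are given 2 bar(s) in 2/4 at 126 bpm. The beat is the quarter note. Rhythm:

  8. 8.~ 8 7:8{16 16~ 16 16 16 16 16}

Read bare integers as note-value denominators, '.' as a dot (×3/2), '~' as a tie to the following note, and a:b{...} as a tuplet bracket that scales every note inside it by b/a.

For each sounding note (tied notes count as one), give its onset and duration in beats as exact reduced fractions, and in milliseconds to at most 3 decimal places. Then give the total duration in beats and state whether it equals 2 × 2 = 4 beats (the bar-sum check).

1) 0.0ms=0b +357.143ms=3/4b
2) 357.143ms=3/4b +595.238ms=5/4b
3) 952.381ms=2b +136.054ms=2/7b
4) 1088.435ms=16/7b +272.109ms=4/7b
5) 1360.544ms=20/7b +136.054ms=2/7b
6) 1496.599ms=22/7b +136.054ms=2/7b
7) 1632.653ms=24/7b +136.054ms=2/7b
8) 1768.707ms=26/7b +136.054ms=2/7b
Σ=4b of 4 (126bpm 2/4) — PASS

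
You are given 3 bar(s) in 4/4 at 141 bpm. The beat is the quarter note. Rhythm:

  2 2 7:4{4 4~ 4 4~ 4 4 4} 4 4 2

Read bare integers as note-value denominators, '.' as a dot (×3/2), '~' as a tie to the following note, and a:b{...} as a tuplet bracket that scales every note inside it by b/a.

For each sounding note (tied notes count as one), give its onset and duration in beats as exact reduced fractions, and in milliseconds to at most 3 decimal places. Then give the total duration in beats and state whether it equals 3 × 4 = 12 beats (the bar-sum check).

1) 0.0ms=0b +851.064ms=2b
2) 851.064ms=2b +851.064ms=2b
3) 1702.128ms=4b +243.161ms=4/7b
4) 1945.289ms=32/7b +486.322ms=8/7b
5) 2431.611ms=40/7b +486.322ms=8/7b
6) 2917.933ms=48/7b +243.161ms=4/7b
7) 3161.094ms=52/7b +243.161ms=4/7b
8) 3404.255ms=8b +425.532ms=1b
9) 3829.787ms=9b +425.532ms=1b
10) 4255.319ms=10b +851.064ms=2b
Σ=12b of 12 (141bpm 4/4) — PASS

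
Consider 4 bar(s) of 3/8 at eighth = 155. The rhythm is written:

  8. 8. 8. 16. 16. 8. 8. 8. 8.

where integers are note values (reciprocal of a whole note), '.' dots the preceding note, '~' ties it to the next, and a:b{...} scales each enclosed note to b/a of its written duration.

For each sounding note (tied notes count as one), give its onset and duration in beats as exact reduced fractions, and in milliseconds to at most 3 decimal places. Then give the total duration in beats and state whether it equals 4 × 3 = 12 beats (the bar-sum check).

1) 0.0ms=0b +580.645ms=3/2b
2) 580.645ms=3/2b +580.645ms=3/2b
3) 1161.29ms=3b +580.645ms=3/2b
4) 1741.935ms=9/2b +290.323ms=3/4b
5) 2032.258ms=21/4b +290.323ms=3/4b
6) 2322.581ms=6b +580.645ms=3/2b
7) 2903.226ms=15/2b +580.645ms=3/2b
8) 3483.871ms=9b +580.645ms=3/2b
9) 4064.516ms=21/2b +580.645ms=3/2b
Σ=12b of 12 (155bpm 3/8) — PASS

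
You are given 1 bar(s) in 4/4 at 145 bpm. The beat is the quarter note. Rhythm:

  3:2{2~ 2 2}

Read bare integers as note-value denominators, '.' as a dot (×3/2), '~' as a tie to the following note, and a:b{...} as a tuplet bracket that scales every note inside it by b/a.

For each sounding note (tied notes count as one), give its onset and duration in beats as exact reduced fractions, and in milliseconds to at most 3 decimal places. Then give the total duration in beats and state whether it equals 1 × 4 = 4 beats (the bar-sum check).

1) 0.0ms=0b +1103.448ms=8/3b
2) 1103.448ms=8/3b +551.724ms=4/3b
Σ=4b of 4 (145bpm 4/4) — PASS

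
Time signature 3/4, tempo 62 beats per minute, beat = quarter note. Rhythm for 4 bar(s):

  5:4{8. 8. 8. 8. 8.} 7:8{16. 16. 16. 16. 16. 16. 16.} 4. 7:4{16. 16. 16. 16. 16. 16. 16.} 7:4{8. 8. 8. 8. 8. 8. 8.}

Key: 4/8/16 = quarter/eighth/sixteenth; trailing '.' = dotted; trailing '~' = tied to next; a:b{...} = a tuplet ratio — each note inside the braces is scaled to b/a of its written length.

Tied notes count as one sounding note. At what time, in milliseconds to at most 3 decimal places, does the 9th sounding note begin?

note 9 onset = 30/7b = 4147.465ms

1. 0.0ms @ 0 + 580.645ms (3/5)
2. 580.645ms @ 3/5 + 580.645ms (3/5)
3. 1161.29ms @ 6/5 + 580.645ms (3/5)
4. 1741.935ms @ 9/5 + 580.645ms (3/5)
5. 2322.581ms @ 12/5 + 580.645ms (3/5)
6. 2903.226ms @ 3 + 414.747ms (3/7)
7. 3317.972ms @ 24/7 + 414.747ms (3/7)
8. 3732.719ms @ 27/7 + 414.747ms (3/7)
9. 4147.465ms @ 30/7 + 414.747ms (3/7)
10. 4562.212ms @ 33/7 + 414.747ms (3/7)
11. 4976.959ms @ 36/7 + 414.747ms (3/7)
12. 5391.705ms @ 39/7 + 414.747ms (3/7)
13. 5806.452ms @ 6 + 1451.613ms (3/2)
14. 7258.065ms @ 15/2 + 207.373ms (3/14)
15. 7465.438ms @ 54/7 + 207.373ms (3/14)
16. 7672.811ms @ 111/14 + 207.373ms (3/14)
17. 7880.184ms @ 57/7 + 207.373ms (3/14)
18. 8087.558ms @ 117/14 + 207.373ms (3/14)
19. 8294.931ms @ 60/7 + 207.373ms (3/14)
20. 8502.304ms @ 123/14 + 207.373ms (3/14)
21. 8709.677ms @ 9 + 414.747ms (3/7)
22. 9124.424ms @ 66/7 + 414.747ms (3/7)
23. 9539.171ms @ 69/7 + 414.747ms (3/7)
24. 9953.917ms @ 72/7 + 414.747ms (3/7)
25. 10368.664ms @ 75/7 + 414.747ms (3/7)
26. 10783.41ms @ 78/7 + 414.747ms (3/7)
27. 11198.157ms @ 81/7 + 414.747ms (3/7)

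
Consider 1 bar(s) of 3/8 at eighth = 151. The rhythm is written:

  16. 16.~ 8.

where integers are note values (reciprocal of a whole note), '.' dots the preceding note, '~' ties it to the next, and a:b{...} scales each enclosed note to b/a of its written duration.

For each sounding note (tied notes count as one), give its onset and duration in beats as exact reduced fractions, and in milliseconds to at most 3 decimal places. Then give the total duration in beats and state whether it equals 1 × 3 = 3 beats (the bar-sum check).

1) 0.0ms=0b +298.013ms=3/4b
2) 298.013ms=3/4b +894.04ms=9/4b
Σ=3b of 3 (151bpm 3/8) — PASS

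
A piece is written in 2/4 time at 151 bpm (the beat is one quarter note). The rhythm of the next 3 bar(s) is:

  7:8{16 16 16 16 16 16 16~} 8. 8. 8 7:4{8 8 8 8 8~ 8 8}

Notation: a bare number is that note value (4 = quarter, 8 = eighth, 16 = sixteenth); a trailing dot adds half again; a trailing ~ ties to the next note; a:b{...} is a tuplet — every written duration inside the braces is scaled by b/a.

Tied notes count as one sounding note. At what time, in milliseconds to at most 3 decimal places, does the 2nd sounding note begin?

1. 0.0ms @ 0 + 113.529ms (2/7)
2. 113.529ms @ 2/7 + 113.529ms (2/7)
3. 227.058ms @ 4/7 + 113.529ms (2/7)
4. 340.587ms @ 6/7 + 113.529ms (2/7)
5. 454.115ms @ 8/7 + 113.529ms (2/7)
6. 567.644ms @ 10/7 + 113.529ms (2/7)
7. 681.173ms @ 12/7 + 411.542ms (29/28)
8. 1092.715ms @ 11/4 + 298.013ms (3/4)
9. 1390.728ms @ 7/2 + 198.675ms (1/2)
10. 1589.404ms @ 4 + 113.529ms (2/7)
11. 1702.933ms @ 30/7 + 113.529ms (2/7)
12. 1816.462ms @ 32/7 + 113.529ms (2/7)
13. 1929.991ms @ 34/7 + 113.529ms (2/7)
14. 2043.519ms @ 36/7 + 227.058ms (4/7)
15. 2270.577ms @ 40/7 + 113.529ms (2/7)

note 2 onset = 2/7b = 113.529ms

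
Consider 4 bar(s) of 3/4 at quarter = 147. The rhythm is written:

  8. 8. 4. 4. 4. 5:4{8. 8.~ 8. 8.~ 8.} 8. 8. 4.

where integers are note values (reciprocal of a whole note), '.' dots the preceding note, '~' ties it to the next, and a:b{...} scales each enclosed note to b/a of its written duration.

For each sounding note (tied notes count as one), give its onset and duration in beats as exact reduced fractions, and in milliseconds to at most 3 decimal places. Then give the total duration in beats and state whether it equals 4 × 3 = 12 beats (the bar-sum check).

1) 0.0ms=0b +306.122ms=3/4b
2) 306.122ms=3/4b +306.122ms=3/4b
3) 612.245ms=3/2b +612.245ms=3/2b
4) 1224.49ms=3b +612.245ms=3/2b
5) 1836.735ms=9/2b +612.245ms=3/2b
6) 2448.98ms=6b +244.898ms=3/5b
7) 2693.878ms=33/5b +489.796ms=6/5b
8) 3183.673ms=39/5b +489.796ms=6/5b
9) 3673.469ms=9b +306.122ms=3/4b
10) 3979.592ms=39/4b +306.122ms=3/4b
11) 4285.714ms=21/2b +612.245ms=3/2b
Σ=12b of 12 (147bpm 3/4) — PASS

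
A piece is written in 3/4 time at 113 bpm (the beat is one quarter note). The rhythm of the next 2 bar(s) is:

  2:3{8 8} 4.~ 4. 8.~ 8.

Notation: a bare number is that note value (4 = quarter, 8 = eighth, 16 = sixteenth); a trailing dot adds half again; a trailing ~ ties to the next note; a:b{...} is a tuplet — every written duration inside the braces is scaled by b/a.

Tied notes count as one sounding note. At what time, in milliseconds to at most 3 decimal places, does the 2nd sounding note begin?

note 2 onset = 3/4b = 398.23ms

1. 0.0ms @ 0 + 398.23ms (3/4)
2. 398.23ms @ 3/4 + 398.23ms (3/4)
3. 796.46ms @ 3/2 + 1592.92ms (3)
4. 2389.381ms @ 9/2 + 796.46ms (3/2)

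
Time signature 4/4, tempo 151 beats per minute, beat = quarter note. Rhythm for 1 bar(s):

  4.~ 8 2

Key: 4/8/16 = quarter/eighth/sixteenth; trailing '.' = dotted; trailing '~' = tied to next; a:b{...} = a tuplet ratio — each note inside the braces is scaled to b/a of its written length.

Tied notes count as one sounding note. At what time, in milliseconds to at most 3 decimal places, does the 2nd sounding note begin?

1. 0.0ms @ 0 + 794.702ms (2)
2. 794.702ms @ 2 + 794.702ms (2)

note 2 onset = 2b = 794.702ms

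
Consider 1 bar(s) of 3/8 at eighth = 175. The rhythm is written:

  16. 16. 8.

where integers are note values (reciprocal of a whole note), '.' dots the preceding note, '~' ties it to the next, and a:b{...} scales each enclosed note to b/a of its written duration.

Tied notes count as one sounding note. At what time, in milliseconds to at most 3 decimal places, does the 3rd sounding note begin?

1. 0.0ms @ 0 + 257.143ms (3/4)
2. 257.143ms @ 3/4 + 257.143ms (3/4)
3. 514.286ms @ 3/2 + 514.286ms (3/2)

note 3 onset = 3/2b = 514.286ms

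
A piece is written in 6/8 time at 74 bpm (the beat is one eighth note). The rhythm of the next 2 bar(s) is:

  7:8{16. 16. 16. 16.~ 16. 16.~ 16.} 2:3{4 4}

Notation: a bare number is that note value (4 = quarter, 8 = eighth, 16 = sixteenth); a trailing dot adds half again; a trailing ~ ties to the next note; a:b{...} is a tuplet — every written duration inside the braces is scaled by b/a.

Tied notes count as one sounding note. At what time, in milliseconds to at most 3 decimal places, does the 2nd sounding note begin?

1. 0.0ms @ 0 + 694.981ms (6/7)
2. 694.981ms @ 6/7 + 694.981ms (6/7)
3. 1389.961ms @ 12/7 + 694.981ms (6/7)
4. 2084.942ms @ 18/7 + 1389.961ms (12/7)
5. 3474.903ms @ 30/7 + 1389.961ms (12/7)
6. 4864.865ms @ 6 + 2432.432ms (3)
7. 7297.297ms @ 9 + 2432.432ms (3)

note 2 onset = 6/7b = 694.981ms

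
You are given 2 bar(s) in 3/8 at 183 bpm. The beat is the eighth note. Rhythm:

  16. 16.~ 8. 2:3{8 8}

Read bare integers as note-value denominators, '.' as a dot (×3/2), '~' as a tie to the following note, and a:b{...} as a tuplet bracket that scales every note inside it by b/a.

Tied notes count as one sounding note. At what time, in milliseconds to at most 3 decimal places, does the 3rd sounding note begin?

note 3 onset = 3b = 983.607ms

1. 0.0ms @ 0 + 245.902ms (3/4)
2. 245.902ms @ 3/4 + 737.705ms (9/4)
3. 983.607ms @ 3 + 491.803ms (3/2)
4. 1475.41ms @ 9/2 + 491.803ms (3/2)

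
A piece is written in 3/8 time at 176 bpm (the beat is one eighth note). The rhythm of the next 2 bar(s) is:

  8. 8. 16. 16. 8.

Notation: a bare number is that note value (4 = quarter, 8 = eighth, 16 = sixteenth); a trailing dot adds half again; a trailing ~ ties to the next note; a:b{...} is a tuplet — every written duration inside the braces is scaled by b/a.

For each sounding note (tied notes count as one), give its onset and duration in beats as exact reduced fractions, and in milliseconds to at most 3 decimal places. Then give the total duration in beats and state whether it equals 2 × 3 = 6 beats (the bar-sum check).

1) 0.0ms=0b +511.364ms=3/2b
2) 511.364ms=3/2b +511.364ms=3/2b
3) 1022.727ms=3b +255.682ms=3/4b
4) 1278.409ms=15/4b +255.682ms=3/4b
5) 1534.091ms=9/2b +511.364ms=3/2b
Σ=6b of 6 (176bpm 3/8) — PASS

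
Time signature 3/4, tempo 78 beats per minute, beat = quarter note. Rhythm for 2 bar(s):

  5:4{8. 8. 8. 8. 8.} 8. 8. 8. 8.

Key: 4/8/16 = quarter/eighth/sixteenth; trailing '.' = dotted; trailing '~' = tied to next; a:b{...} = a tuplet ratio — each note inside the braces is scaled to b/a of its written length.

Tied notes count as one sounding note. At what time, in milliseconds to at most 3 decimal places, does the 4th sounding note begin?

1. 0.0ms @ 0 + 461.538ms (3/5)
2. 461.538ms @ 3/5 + 461.538ms (3/5)
3. 923.077ms @ 6/5 + 461.538ms (3/5)
4. 1384.615ms @ 9/5 + 461.538ms (3/5)
5. 1846.154ms @ 12/5 + 461.538ms (3/5)
6. 2307.692ms @ 3 + 576.923ms (3/4)
7. 2884.615ms @ 15/4 + 576.923ms (3/4)
8. 3461.538ms @ 9/2 + 576.923ms (3/4)
9. 4038.462ms @ 21/4 + 576.923ms (3/4)

note 4 onset = 9/5b = 1384.615ms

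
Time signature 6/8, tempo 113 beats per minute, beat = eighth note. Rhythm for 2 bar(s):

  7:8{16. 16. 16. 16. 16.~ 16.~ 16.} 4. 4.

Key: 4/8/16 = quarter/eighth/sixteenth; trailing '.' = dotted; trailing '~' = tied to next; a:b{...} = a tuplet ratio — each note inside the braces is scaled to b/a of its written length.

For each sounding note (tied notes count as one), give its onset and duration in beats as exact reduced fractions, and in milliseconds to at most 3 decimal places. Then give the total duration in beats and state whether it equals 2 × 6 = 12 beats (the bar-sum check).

1) 0.0ms=0b +455.12ms=6/7b
2) 455.12ms=6/7b +455.12ms=6/7b
3) 910.24ms=12/7b +455.12ms=6/7b
4) 1365.36ms=18/7b +455.12ms=6/7b
5) 1820.48ms=24/7b +1365.36ms=18/7b
6) 3185.841ms=6b +1592.92ms=3b
7) 4778.761ms=9b +1592.92ms=3b
Σ=12b of 12 (113bpm 6/8) — PASS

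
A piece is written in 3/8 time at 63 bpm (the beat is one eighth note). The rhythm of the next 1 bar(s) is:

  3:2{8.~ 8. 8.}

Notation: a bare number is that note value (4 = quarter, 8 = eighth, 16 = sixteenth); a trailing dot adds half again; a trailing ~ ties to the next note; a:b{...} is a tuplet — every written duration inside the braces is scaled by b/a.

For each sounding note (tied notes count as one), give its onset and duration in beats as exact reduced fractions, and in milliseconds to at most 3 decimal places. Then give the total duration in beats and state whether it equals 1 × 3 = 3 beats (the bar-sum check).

1) 0.0ms=0b +1904.762ms=2b
2) 1904.762ms=2b +952.381ms=1b
Σ=3b of 3 (63bpm 3/8) — PASS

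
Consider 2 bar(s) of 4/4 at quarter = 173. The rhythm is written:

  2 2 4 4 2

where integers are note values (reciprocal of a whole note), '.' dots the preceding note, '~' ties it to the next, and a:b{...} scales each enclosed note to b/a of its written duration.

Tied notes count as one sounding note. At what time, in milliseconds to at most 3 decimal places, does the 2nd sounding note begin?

note 2 onset = 2b = 693.642ms

1. 0.0ms @ 0 + 693.642ms (2)
2. 693.642ms @ 2 + 693.642ms (2)
3. 1387.283ms @ 4 + 346.821ms (1)
4. 1734.104ms @ 5 + 346.821ms (1)
5. 2080.925ms @ 6 + 693.642ms (2)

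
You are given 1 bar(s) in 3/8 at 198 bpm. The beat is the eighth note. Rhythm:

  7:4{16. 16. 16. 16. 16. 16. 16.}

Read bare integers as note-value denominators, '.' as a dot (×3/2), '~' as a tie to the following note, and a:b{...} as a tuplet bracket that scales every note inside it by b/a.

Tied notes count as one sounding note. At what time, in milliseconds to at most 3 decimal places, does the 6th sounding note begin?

1. 0.0ms @ 0 + 129.87ms (3/7)
2. 129.87ms @ 3/7 + 129.87ms (3/7)
3. 259.74ms @ 6/7 + 129.87ms (3/7)
4. 389.61ms @ 9/7 + 129.87ms (3/7)
5. 519.481ms @ 12/7 + 129.87ms (3/7)
6. 649.351ms @ 15/7 + 129.87ms (3/7)
7. 779.221ms @ 18/7 + 129.87ms (3/7)

note 6 onset = 15/7b = 649.351ms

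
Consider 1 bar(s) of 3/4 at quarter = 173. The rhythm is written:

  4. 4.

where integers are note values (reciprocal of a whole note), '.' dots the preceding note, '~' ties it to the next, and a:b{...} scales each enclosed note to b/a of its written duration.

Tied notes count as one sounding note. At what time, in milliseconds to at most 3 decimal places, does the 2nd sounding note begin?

note 2 onset = 3/2b = 520.231ms

1. 0.0ms @ 0 + 520.231ms (3/2)
2. 520.231ms @ 3/2 + 520.231ms (3/2)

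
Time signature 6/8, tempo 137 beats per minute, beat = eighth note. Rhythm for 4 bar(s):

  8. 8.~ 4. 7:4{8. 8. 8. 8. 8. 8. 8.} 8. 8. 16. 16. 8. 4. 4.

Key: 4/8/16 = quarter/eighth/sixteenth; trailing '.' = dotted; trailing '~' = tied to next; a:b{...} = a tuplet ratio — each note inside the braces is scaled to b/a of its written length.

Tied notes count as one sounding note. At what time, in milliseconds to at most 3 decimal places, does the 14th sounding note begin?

note 14 onset = 33/2b = 7226.277ms

1. 0.0ms @ 0 + 656.934ms (3/2)
2. 656.934ms @ 3/2 + 1970.803ms (9/2)
3. 2627.737ms @ 6 + 375.391ms (6/7)
4. 3003.128ms @ 48/7 + 375.391ms (6/7)
5. 3378.519ms @ 54/7 + 375.391ms (6/7)
6. 3753.91ms @ 60/7 + 375.391ms (6/7)
7. 4129.301ms @ 66/7 + 375.391ms (6/7)
8. 4504.692ms @ 72/7 + 375.391ms (6/7)
9. 4880.083ms @ 78/7 + 375.391ms (6/7)
10. 5255.474ms @ 12 + 656.934ms (3/2)
11. 5912.409ms @ 27/2 + 656.934ms (3/2)
12. 6569.343ms @ 15 + 328.467ms (3/4)
13. 6897.81ms @ 63/4 + 328.467ms (3/4)
14. 7226.277ms @ 33/2 + 656.934ms (3/2)
15. 7883.212ms @ 18 + 1313.869ms (3)
16. 9197.08ms @ 21 + 1313.869ms (3)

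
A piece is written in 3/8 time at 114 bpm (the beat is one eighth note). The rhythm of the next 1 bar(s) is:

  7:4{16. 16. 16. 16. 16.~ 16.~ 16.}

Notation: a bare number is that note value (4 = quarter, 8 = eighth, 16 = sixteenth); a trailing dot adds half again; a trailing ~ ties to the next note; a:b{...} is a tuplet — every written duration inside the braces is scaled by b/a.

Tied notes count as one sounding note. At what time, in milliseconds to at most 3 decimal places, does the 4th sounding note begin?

note 4 onset = 9/7b = 676.692ms

1. 0.0ms @ 0 + 225.564ms (3/7)
2. 225.564ms @ 3/7 + 225.564ms (3/7)
3. 451.128ms @ 6/7 + 225.564ms (3/7)
4. 676.692ms @ 9/7 + 225.564ms (3/7)
5. 902.256ms @ 12/7 + 676.692ms (9/7)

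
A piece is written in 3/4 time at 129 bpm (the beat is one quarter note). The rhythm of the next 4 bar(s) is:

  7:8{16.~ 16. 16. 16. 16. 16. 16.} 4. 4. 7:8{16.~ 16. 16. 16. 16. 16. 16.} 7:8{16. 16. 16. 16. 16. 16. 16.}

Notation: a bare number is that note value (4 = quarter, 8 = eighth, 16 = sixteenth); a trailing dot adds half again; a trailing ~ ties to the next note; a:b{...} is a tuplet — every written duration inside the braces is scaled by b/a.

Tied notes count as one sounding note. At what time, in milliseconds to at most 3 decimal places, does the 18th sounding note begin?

1. 0.0ms @ 0 + 398.671ms (6/7)
2. 398.671ms @ 6/7 + 199.336ms (3/7)
3. 598.007ms @ 9/7 + 199.336ms (3/7)
4. 797.342ms @ 12/7 + 199.336ms (3/7)
5. 996.678ms @ 15/7 + 199.336ms (3/7)
6. 1196.013ms @ 18/7 + 199.336ms (3/7)
7. 1395.349ms @ 3 + 697.674ms (3/2)
8. 2093.023ms @ 9/2 + 697.674ms (3/2)
9. 2790.698ms @ 6 + 398.671ms (6/7)
10. 3189.369ms @ 48/7 + 199.336ms (3/7)
11. 3388.704ms @ 51/7 + 199.336ms (3/7)
12. 3588.04ms @ 54/7 + 199.336ms (3/7)
13. 3787.375ms @ 57/7 + 199.336ms (3/7)
14. 3986.711ms @ 60/7 + 199.336ms (3/7)
15. 4186.047ms @ 9 + 199.336ms (3/7)
16. 4385.382ms @ 66/7 + 199.336ms (3/7)
17. 4584.718ms @ 69/7 + 199.336ms (3/7)
18. 4784.053ms @ 72/7 + 199.336ms (3/7)
19. 4983.389ms @ 75/7 + 199.336ms (3/7)
20. 5182.724ms @ 78/7 + 199.336ms (3/7)
21. 5382.06ms @ 81/7 + 199.336ms (3/7)

note 18 onset = 72/7b = 4784.053ms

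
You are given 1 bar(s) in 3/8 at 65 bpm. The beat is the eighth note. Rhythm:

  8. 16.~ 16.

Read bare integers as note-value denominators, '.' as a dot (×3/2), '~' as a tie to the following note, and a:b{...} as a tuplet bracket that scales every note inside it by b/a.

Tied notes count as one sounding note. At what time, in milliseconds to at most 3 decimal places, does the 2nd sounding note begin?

note 2 onset = 3/2b = 1384.615ms

1. 0.0ms @ 0 + 1384.615ms (3/2)
2. 1384.615ms @ 3/2 + 1384.615ms (3/2)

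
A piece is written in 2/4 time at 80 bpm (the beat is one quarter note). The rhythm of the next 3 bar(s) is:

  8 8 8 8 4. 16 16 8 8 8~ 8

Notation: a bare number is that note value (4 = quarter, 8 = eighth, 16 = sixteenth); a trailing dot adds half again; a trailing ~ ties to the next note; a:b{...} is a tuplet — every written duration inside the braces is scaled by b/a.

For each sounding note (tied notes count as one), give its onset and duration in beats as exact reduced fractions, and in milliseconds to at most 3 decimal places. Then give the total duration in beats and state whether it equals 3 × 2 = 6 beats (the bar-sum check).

1) 0.0ms=0b +375.0ms=1/2b
2) 375.0ms=1/2b +375.0ms=1/2b
3) 750.0ms=1b +375.0ms=1/2b
4) 1125.0ms=3/2b +375.0ms=1/2b
5) 1500.0ms=2b +1125.0ms=3/2b
6) 2625.0ms=7/2b +187.5ms=1/4b
7) 2812.5ms=15/4b +187.5ms=1/4b
8) 3000.0ms=4b +375.0ms=1/2b
9) 3375.0ms=9/2b +375.0ms=1/2b
10) 3750.0ms=5b +750.0ms=1b
Σ=6b of 6 (80bpm 2/4) — PASS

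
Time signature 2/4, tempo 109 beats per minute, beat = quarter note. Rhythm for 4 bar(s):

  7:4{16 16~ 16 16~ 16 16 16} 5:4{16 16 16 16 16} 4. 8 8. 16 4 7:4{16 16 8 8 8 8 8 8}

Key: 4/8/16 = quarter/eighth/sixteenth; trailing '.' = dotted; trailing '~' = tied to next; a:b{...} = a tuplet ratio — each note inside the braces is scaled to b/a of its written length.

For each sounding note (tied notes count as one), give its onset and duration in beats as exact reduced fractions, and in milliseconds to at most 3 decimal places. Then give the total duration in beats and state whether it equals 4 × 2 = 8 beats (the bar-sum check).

1) 0.0ms=0b +78.637ms=1/7b
2) 78.637ms=1/7b +157.274ms=2/7b
3) 235.911ms=3/7b +157.274ms=2/7b
4) 393.185ms=5/7b +78.637ms=1/7b
5) 471.822ms=6/7b +78.637ms=1/7b
6) 550.459ms=1b +110.092ms=1/5b
7) 660.55ms=6/5b +110.092ms=1/5b
8) 770.642ms=7/5b +110.092ms=1/5b
9) 880.734ms=8/5b +110.092ms=1/5b
10) 990.826ms=9/5b +110.092ms=1/5b
11) 1100.917ms=2b +825.688ms=3/2b
12) 1926.606ms=7/2b +275.229ms=1/2b
13) 2201.835ms=4b +412.844ms=3/4b
14) 2614.679ms=19/4b +137.615ms=1/4b
15) 2752.294ms=5b +550.459ms=1b
16) 3302.752ms=6b +78.637ms=1/7b
17) 3381.389ms=43/7b +78.637ms=1/7b
18) 3460.026ms=44/7b +157.274ms=2/7b
19) 3617.3ms=46/7b +157.274ms=2/7b
20) 3774.574ms=48/7b +157.274ms=2/7b
21) 3931.848ms=50/7b +157.274ms=2/7b
22) 4089.122ms=52/7b +157.274ms=2/7b
23) 4246.396ms=54/7b +157.274ms=2/7b
Σ=8b of 8 (109bpm 2/4) — PASS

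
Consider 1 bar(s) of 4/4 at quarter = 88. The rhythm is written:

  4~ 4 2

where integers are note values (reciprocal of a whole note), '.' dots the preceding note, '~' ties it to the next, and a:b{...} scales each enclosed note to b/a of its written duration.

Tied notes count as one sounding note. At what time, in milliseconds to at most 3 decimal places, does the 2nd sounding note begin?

1. 0.0ms @ 0 + 1363.636ms (2)
2. 1363.636ms @ 2 + 1363.636ms (2)

note 2 onset = 2b = 1363.636ms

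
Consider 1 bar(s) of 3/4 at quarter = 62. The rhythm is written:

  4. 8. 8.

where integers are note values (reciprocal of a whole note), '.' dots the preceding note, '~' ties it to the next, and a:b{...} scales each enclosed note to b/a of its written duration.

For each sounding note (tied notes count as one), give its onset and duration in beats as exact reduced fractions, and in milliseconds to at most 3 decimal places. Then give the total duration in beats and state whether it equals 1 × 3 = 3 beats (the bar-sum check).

1) 0.0ms=0b +1451.613ms=3/2b
2) 1451.613ms=3/2b +725.806ms=3/4b
3) 2177.419ms=9/4b +725.806ms=3/4b
Σ=3b of 3 (62bpm 3/4) — PASS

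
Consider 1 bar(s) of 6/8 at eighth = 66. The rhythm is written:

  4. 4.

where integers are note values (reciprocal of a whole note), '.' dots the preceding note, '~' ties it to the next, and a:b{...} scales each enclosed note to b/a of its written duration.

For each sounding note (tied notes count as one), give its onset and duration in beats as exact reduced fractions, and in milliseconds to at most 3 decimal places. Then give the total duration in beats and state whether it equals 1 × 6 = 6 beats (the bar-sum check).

1) 0.0ms=0b +2727.273ms=3b
2) 2727.273ms=3b +2727.273ms=3b
Σ=6b of 6 (66bpm 6/8) — PASS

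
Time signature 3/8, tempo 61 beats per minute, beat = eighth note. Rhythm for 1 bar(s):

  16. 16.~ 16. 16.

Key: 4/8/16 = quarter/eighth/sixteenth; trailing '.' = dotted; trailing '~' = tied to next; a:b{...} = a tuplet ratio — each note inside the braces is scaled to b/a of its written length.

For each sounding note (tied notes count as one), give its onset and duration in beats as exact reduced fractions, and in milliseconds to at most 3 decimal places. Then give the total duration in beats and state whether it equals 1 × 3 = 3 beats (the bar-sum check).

1) 0.0ms=0b +737.705ms=3/4b
2) 737.705ms=3/4b +1475.41ms=3/2b
3) 2213.115ms=9/4b +737.705ms=3/4b
Σ=3b of 3 (61bpm 3/8) — PASS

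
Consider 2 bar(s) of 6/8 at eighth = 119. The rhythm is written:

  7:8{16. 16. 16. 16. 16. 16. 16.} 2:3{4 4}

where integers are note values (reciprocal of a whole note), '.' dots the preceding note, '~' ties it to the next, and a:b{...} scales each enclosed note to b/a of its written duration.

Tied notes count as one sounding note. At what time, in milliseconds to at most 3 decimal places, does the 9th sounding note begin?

note 9 onset = 9b = 4537.815ms

1. 0.0ms @ 0 + 432.173ms (6/7)
2. 432.173ms @ 6/7 + 432.173ms (6/7)
3. 864.346ms @ 12/7 + 432.173ms (6/7)
4. 1296.519ms @ 18/7 + 432.173ms (6/7)
5. 1728.691ms @ 24/7 + 432.173ms (6/7)
6. 2160.864ms @ 30/7 + 432.173ms (6/7)
7. 2593.037ms @ 36/7 + 432.173ms (6/7)
8. 3025.21ms @ 6 + 1512.605ms (3)
9. 4537.815ms @ 9 + 1512.605ms (3)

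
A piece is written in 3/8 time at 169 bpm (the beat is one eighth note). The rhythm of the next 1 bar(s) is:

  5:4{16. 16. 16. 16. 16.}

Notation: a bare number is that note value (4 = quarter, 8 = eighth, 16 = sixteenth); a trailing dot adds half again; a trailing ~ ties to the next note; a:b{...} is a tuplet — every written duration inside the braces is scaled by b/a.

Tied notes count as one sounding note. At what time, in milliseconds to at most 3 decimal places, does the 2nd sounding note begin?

note 2 onset = 3/5b = 213.018ms

1. 0.0ms @ 0 + 213.018ms (3/5)
2. 213.018ms @ 3/5 + 213.018ms (3/5)
3. 426.036ms @ 6/5 + 213.018ms (3/5)
4. 639.053ms @ 9/5 + 213.018ms (3/5)
5. 852.071ms @ 12/5 + 213.018ms (3/5)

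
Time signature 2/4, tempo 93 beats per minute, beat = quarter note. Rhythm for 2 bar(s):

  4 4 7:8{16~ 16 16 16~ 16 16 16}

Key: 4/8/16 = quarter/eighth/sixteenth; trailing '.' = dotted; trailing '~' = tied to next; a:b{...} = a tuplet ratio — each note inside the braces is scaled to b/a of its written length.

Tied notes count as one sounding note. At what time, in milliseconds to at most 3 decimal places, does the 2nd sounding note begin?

1. 0.0ms @ 0 + 645.161ms (1)
2. 645.161ms @ 1 + 645.161ms (1)
3. 1290.323ms @ 2 + 368.664ms (4/7)
4. 1658.986ms @ 18/7 + 184.332ms (2/7)
5. 1843.318ms @ 20/7 + 368.664ms (4/7)
6. 2211.982ms @ 24/7 + 184.332ms (2/7)
7. 2396.313ms @ 26/7 + 184.332ms (2/7)

note 2 onset = 1b = 645.161ms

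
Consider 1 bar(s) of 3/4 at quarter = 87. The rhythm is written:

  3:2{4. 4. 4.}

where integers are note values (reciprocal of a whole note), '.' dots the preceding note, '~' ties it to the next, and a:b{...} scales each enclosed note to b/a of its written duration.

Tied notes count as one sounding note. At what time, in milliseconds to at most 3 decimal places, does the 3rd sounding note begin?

note 3 onset = 2b = 1379.31ms

1. 0.0ms @ 0 + 689.655ms (1)
2. 689.655ms @ 1 + 689.655ms (1)
3. 1379.31ms @ 2 + 689.655ms (1)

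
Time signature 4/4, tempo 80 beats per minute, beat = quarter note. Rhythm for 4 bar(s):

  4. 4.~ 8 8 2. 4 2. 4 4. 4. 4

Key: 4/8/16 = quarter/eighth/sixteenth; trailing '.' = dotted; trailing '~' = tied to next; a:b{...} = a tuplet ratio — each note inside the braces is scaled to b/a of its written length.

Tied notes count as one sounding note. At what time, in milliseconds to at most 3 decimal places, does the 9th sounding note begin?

1. 0.0ms @ 0 + 1125.0ms (3/2)
2. 1125.0ms @ 3/2 + 1500.0ms (2)
3. 2625.0ms @ 7/2 + 375.0ms (1/2)
4. 3000.0ms @ 4 + 2250.0ms (3)
5. 5250.0ms @ 7 + 750.0ms (1)
6. 6000.0ms @ 8 + 2250.0ms (3)
7. 8250.0ms @ 11 + 750.0ms (1)
8. 9000.0ms @ 12 + 1125.0ms (3/2)
9. 10125.0ms @ 27/2 + 1125.0ms (3/2)
10. 11250.0ms @ 15 + 750.0ms (1)

note 9 onset = 27/2b = 10125.0ms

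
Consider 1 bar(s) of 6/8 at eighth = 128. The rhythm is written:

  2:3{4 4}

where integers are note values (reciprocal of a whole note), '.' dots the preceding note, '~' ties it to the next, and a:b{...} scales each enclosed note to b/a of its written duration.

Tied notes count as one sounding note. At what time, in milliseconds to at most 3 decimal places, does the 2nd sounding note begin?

note 2 onset = 3b = 1406.25ms

1. 0.0ms @ 0 + 1406.25ms (3)
2. 1406.25ms @ 3 + 1406.25ms (3)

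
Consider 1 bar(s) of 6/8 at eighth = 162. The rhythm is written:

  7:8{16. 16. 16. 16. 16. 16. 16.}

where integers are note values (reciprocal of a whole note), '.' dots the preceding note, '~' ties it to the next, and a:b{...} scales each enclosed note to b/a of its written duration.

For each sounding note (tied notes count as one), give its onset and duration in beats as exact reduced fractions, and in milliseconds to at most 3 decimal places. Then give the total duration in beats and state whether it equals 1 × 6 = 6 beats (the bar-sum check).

1) 0.0ms=0b +317.46ms=6/7b
2) 317.46ms=6/7b +317.46ms=6/7b
3) 634.921ms=12/7b +317.46ms=6/7b
4) 952.381ms=18/7b +317.46ms=6/7b
5) 1269.841ms=24/7b +317.46ms=6/7b
6) 1587.302ms=30/7b +317.46ms=6/7b
7) 1904.762ms=36/7b +317.46ms=6/7b
Σ=6b of 6 (162bpm 6/8) — PASS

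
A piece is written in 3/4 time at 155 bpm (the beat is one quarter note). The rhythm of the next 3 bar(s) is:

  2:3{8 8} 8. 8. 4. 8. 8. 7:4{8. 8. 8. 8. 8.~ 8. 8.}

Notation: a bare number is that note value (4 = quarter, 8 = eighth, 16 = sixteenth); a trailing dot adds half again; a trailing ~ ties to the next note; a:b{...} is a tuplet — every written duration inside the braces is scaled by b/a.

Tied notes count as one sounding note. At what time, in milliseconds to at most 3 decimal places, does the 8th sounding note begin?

note 8 onset = 6b = 2322.581ms

1. 0.0ms @ 0 + 290.323ms (3/4)
2. 290.323ms @ 3/4 + 290.323ms (3/4)
3. 580.645ms @ 3/2 + 290.323ms (3/4)
4. 870.968ms @ 9/4 + 290.323ms (3/4)
5. 1161.29ms @ 3 + 580.645ms (3/2)
6. 1741.935ms @ 9/2 + 290.323ms (3/4)
7. 2032.258ms @ 21/4 + 290.323ms (3/4)
8. 2322.581ms @ 6 + 165.899ms (3/7)
9. 2488.479ms @ 45/7 + 165.899ms (3/7)
10. 2654.378ms @ 48/7 + 165.899ms (3/7)
11. 2820.276ms @ 51/7 + 165.899ms (3/7)
12. 2986.175ms @ 54/7 + 331.797ms (6/7)
13. 3317.972ms @ 60/7 + 165.899ms (3/7)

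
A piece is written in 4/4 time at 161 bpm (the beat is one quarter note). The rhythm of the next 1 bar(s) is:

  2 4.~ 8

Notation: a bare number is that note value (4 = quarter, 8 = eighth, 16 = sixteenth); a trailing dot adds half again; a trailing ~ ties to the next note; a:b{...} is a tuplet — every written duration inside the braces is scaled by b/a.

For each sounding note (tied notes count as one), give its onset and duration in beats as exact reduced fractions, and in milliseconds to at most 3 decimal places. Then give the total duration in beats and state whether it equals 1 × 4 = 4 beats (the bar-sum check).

1) 0.0ms=0b +745.342ms=2b
2) 745.342ms=2b +745.342ms=2b
Σ=4b of 4 (161bpm 4/4) — PASS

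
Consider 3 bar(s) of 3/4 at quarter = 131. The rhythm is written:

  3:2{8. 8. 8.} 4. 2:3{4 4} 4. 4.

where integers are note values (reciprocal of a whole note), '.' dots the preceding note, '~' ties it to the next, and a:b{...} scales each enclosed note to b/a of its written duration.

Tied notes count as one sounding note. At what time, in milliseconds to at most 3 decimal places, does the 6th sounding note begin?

note 6 onset = 9/2b = 2061.069ms

1. 0.0ms @ 0 + 229.008ms (1/2)
2. 229.008ms @ 1/2 + 229.008ms (1/2)
3. 458.015ms @ 1 + 229.008ms (1/2)
4. 687.023ms @ 3/2 + 687.023ms (3/2)
5. 1374.046ms @ 3 + 687.023ms (3/2)
6. 2061.069ms @ 9/2 + 687.023ms (3/2)
7. 2748.092ms @ 6 + 687.023ms (3/2)
8. 3435.115ms @ 15/2 + 687.023ms (3/2)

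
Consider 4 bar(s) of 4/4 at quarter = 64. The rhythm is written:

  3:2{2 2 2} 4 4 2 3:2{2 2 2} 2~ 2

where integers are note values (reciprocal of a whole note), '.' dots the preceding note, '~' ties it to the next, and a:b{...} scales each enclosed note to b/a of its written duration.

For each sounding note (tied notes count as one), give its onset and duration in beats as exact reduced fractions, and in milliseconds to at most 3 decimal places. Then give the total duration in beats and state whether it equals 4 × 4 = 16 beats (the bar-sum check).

1) 0.0ms=0b +1250.0ms=4/3b
2) 1250.0ms=4/3b +1250.0ms=4/3b
3) 2500.0ms=8/3b +1250.0ms=4/3b
4) 3750.0ms=4b +937.5ms=1b
5) 4687.5ms=5b +937.5ms=1b
6) 5625.0ms=6b +1875.0ms=2b
7) 7500.0ms=8b +1250.0ms=4/3b
8) 8750.0ms=28/3b +1250.0ms=4/3b
9) 10000.0ms=32/3b +1250.0ms=4/3b
10) 11250.0ms=12b +3750.0ms=4b
Σ=16b of 16 (64bpm 4/4) — PASS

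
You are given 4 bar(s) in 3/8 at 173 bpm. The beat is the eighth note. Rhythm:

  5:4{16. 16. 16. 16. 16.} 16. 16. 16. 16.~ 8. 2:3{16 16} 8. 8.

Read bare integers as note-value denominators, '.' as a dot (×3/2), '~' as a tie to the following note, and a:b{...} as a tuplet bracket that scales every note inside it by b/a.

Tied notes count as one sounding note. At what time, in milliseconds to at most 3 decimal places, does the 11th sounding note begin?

note 11 onset = 33/4b = 2861.272ms

1. 0.0ms @ 0 + 208.092ms (3/5)
2. 208.092ms @ 3/5 + 208.092ms (3/5)
3. 416.185ms @ 6/5 + 208.092ms (3/5)
4. 624.277ms @ 9/5 + 208.092ms (3/5)
5. 832.37ms @ 12/5 + 208.092ms (3/5)
6. 1040.462ms @ 3 + 260.116ms (3/4)
7. 1300.578ms @ 15/4 + 260.116ms (3/4)
8. 1560.694ms @ 9/2 + 260.116ms (3/4)
9. 1820.809ms @ 21/4 + 780.347ms (9/4)
10. 2601.156ms @ 15/2 + 260.116ms (3/4)
11. 2861.272ms @ 33/4 + 260.116ms (3/4)
12. 3121.387ms @ 9 + 520.231ms (3/2)
13. 3641.618ms @ 21/2 + 520.231ms (3/2)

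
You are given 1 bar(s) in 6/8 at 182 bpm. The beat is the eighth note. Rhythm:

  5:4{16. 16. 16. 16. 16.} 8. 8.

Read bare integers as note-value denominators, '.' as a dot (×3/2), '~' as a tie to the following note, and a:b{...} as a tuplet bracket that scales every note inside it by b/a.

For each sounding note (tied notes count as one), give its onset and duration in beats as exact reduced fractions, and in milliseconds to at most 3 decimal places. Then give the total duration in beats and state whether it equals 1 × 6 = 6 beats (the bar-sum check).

1) 0.0ms=0b +197.802ms=3/5b
2) 197.802ms=3/5b +197.802ms=3/5b
3) 395.604ms=6/5b +197.802ms=3/5b
4) 593.407ms=9/5b +197.802ms=3/5b
5) 791.209ms=12/5b +197.802ms=3/5b
6) 989.011ms=3b +494.505ms=3/2b
7) 1483.516ms=9/2b +494.505ms=3/2b
Σ=6b of 6 (182bpm 6/8) — PASS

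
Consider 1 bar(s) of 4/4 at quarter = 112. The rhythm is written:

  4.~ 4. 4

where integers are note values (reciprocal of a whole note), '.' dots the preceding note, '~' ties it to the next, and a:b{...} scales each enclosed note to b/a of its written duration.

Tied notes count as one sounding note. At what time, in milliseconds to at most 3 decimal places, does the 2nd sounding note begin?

note 2 onset = 3b = 1607.143ms

1. 0.0ms @ 0 + 1607.143ms (3)
2. 1607.143ms @ 3 + 535.714ms (1)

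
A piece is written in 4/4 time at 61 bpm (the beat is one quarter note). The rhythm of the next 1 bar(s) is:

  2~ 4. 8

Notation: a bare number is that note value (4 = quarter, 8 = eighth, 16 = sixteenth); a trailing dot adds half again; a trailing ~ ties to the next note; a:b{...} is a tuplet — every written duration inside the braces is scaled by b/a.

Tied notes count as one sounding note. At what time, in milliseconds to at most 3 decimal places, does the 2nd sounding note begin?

1. 0.0ms @ 0 + 3442.623ms (7/2)
2. 3442.623ms @ 7/2 + 491.803ms (1/2)

note 2 onset = 7/2b = 3442.623ms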